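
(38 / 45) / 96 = 19 / 2160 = 0.01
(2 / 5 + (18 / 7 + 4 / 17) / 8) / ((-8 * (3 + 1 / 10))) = -0.03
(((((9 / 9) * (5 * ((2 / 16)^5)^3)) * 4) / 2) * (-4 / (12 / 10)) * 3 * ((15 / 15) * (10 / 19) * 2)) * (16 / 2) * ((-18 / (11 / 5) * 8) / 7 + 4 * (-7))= 89875 / 100536594464768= 0.00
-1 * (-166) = 166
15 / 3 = 5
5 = 5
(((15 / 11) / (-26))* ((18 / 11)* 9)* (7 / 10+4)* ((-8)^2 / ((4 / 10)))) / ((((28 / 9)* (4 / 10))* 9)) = -571050 / 11011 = -51.86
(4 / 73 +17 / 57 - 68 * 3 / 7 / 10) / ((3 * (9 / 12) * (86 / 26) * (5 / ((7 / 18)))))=-9698182 / 362319075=-0.03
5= 5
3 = 3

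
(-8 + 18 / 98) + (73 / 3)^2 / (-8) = -288697 / 3528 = -81.83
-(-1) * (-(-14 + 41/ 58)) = 771/ 58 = 13.29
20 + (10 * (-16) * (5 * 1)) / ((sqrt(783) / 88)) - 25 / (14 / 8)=40 / 7 - 70400 * sqrt(87) / 261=-2510.18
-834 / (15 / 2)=-556 / 5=-111.20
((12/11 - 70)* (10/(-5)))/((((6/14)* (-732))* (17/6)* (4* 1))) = -2653/68442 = -0.04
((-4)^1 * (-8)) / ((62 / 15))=240 / 31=7.74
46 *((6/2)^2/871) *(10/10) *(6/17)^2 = 14904/251719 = 0.06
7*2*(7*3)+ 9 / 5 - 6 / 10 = 1476 / 5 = 295.20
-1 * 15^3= -3375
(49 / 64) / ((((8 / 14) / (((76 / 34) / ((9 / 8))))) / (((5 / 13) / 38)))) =1715 / 63648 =0.03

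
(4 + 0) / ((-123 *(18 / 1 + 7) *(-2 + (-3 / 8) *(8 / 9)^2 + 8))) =-0.00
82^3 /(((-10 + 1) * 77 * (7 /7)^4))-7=-556219 /693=-802.62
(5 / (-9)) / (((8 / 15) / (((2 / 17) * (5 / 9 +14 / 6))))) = -325 / 918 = -0.35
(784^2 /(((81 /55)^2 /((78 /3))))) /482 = 24171347200 /1581201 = 15286.70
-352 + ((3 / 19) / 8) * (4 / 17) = -227389 / 646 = -352.00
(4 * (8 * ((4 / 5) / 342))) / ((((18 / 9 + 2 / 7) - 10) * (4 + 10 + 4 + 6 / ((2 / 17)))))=-224 / 1592865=-0.00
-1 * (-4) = 4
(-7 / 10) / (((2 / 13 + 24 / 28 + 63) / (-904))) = 287924 / 29125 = 9.89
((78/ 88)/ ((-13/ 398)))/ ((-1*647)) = 597/ 14234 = 0.04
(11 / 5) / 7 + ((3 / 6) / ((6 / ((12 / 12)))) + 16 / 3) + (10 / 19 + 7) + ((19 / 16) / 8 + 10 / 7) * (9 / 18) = 7173457 / 510720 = 14.05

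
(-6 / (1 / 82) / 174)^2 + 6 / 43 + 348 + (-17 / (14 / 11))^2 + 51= 4150334087 / 7087948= 585.55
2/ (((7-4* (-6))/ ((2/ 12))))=1/ 93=0.01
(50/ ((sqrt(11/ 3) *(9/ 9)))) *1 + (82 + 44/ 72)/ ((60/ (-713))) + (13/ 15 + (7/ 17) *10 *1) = -3586483/ 3672 + 50 *sqrt(33)/ 11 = -950.60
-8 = -8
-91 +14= -77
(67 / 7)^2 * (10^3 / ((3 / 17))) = 76313000 / 147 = 519136.05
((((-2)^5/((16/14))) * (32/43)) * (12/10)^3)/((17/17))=-36.01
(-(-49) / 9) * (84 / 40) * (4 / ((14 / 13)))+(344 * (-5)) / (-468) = 26993 / 585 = 46.14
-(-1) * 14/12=1.17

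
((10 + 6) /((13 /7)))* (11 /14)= 88 /13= 6.77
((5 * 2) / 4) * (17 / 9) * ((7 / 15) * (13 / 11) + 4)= 12767 / 594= 21.49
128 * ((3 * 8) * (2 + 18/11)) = 122880/11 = 11170.91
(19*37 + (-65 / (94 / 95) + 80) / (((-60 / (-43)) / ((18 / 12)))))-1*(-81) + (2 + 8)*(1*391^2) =1150266255 / 752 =1529609.38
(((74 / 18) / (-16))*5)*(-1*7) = 1295 / 144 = 8.99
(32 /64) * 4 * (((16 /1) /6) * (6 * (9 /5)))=288 /5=57.60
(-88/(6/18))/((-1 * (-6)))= -44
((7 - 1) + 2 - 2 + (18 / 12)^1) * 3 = 22.50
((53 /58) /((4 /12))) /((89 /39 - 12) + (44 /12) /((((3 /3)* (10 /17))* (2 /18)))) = 31005 /524581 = 0.06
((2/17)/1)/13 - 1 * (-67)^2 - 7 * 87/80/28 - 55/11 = -317834267/70720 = -4494.26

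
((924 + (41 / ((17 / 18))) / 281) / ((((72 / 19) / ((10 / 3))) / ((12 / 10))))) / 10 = 13979839 / 143310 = 97.55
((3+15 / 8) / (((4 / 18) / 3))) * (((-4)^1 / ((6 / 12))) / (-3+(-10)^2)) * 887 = -934011 / 194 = -4814.49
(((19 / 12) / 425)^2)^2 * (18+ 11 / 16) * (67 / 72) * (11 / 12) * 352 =315897191753 / 292256683200000000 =0.00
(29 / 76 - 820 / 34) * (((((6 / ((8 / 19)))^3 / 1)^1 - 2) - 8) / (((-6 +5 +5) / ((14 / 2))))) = -39617807957 / 330752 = -119781.01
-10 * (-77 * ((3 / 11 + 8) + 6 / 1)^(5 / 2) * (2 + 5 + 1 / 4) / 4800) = 5003747 * sqrt(1727) / 232320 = 895.07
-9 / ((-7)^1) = 9 / 7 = 1.29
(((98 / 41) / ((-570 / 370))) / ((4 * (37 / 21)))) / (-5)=343 / 7790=0.04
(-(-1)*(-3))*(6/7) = -18/7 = -2.57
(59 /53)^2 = 3481 /2809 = 1.24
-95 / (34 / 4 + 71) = -190 / 159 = -1.19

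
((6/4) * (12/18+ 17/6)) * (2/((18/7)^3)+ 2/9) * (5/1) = 34685/3888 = 8.92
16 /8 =2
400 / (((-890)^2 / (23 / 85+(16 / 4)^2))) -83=-55877123 / 673285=-82.99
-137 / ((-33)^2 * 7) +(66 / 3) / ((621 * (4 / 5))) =27679 / 1051974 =0.03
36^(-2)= 1 / 1296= 0.00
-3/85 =-0.04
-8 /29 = -0.28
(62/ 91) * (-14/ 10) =-62/ 65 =-0.95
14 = 14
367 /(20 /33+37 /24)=32296 /189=170.88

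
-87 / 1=-87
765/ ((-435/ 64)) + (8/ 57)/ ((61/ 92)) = -11327584/ 100833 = -112.34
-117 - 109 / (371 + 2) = -43750 / 373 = -117.29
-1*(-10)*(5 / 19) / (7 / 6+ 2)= 300 / 361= 0.83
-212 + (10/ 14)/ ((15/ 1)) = -4451/ 21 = -211.95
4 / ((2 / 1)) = 2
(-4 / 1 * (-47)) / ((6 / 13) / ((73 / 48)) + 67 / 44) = 7850128 / 76255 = 102.95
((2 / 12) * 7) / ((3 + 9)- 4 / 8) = 7 / 69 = 0.10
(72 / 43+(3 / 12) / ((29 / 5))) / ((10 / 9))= 77103 / 49880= 1.55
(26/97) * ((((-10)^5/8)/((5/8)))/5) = -104000/97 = -1072.16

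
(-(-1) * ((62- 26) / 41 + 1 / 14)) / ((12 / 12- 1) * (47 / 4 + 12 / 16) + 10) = 109 / 1148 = 0.09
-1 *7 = -7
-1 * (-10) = 10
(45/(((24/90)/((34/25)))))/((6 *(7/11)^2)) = 94.45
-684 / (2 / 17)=-5814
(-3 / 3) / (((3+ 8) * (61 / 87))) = -87 / 671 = -0.13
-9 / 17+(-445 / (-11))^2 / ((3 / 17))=57225958 / 6171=9273.37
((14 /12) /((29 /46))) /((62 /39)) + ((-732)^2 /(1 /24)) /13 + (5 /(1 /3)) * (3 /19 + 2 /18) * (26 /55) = 14497462049843 /14655498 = 989216.61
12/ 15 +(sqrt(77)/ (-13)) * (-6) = 4/ 5 +6 * sqrt(77)/ 13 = 4.85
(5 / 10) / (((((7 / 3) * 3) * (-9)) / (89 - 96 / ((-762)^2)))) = -615205 / 870966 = -0.71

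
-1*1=-1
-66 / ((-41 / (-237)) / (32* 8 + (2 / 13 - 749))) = 100218294 / 533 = 188026.82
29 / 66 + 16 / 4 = 293 / 66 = 4.44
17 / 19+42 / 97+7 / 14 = 1.83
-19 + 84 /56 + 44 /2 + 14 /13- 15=-245 /26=-9.42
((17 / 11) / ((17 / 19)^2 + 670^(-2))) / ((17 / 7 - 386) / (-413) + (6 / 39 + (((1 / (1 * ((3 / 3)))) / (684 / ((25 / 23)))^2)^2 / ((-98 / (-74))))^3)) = 57134257208289346614084858664914176344655662410474371288404485734400 / 32040288920652589276406873445123780375525978423405378504387196497677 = 1.78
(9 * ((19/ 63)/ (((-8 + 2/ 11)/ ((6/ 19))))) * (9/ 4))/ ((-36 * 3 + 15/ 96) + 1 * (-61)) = 792/ 542101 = 0.00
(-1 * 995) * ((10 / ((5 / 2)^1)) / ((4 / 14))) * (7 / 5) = -19502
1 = 1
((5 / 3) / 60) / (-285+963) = 1 / 24408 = 0.00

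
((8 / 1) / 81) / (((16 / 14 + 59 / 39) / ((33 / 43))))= 8008 / 280575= 0.03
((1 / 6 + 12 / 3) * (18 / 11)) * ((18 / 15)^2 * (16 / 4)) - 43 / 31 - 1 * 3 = 11896 / 341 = 34.89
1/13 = 0.08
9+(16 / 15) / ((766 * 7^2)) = 9.00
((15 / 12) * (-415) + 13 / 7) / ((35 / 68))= -246041 / 245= -1004.25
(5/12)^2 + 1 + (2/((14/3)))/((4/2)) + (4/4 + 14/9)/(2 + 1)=6773/3024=2.24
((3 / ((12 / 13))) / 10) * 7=91 / 40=2.28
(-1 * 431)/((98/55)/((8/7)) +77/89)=-177.79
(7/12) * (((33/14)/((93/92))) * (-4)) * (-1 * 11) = 59.85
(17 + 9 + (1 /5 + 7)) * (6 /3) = 332 /5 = 66.40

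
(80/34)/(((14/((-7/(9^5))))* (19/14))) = -280/19072827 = -0.00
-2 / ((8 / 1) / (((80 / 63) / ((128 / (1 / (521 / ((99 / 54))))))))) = -55 / 6302016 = -0.00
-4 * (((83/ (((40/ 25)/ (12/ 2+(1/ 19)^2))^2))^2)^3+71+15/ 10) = -10169726343617495112.93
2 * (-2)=-4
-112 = -112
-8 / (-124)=2 / 31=0.06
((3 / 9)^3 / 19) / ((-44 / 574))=-287 / 11286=-0.03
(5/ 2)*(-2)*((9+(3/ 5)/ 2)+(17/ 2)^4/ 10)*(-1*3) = 255027/ 32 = 7969.59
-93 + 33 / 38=-3501 / 38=-92.13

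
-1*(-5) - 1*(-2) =7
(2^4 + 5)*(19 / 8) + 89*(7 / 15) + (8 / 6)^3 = 101281 / 1080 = 93.78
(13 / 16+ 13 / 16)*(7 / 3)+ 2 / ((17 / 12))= 2123 / 408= 5.20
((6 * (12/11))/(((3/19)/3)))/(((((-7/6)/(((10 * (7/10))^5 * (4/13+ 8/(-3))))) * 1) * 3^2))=67151168/143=469588.59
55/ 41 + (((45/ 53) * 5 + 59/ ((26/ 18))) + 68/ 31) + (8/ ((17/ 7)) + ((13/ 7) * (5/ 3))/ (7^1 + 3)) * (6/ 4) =22522782967/ 416842244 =54.03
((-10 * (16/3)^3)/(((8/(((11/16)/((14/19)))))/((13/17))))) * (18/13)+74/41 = -2715662/14637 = -185.53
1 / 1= 1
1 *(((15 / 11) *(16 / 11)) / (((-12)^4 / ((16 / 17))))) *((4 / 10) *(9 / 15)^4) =6 / 1285625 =0.00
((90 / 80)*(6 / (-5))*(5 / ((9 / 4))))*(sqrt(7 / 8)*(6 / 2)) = -9*sqrt(14) / 4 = -8.42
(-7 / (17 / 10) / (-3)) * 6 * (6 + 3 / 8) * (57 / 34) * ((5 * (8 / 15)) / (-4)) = -1995 / 34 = -58.68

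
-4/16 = -1/4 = -0.25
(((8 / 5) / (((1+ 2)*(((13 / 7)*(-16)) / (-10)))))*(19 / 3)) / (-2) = -133 / 234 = -0.57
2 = 2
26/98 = 13/49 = 0.27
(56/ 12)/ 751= 14/ 2253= 0.01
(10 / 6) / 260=1 / 156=0.01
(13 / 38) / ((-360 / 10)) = -13 / 1368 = -0.01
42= 42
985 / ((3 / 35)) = 34475 / 3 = 11491.67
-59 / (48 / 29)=-1711 / 48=-35.65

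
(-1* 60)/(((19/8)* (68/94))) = -11280/323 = -34.92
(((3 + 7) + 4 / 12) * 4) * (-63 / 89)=-2604 / 89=-29.26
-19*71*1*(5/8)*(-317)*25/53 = 126071.05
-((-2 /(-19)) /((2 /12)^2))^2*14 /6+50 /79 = -32.87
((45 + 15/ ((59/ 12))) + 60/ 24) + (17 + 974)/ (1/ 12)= 1409221/ 118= 11942.55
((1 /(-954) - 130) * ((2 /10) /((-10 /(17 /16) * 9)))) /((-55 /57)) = -40058783 /125928000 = -0.32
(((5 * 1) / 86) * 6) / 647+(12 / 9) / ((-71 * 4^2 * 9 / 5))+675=143998689815 / 213331428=675.00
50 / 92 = 25 / 46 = 0.54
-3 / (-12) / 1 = 1 / 4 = 0.25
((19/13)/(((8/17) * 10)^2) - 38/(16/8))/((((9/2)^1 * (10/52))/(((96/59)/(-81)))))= 525103/1194750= 0.44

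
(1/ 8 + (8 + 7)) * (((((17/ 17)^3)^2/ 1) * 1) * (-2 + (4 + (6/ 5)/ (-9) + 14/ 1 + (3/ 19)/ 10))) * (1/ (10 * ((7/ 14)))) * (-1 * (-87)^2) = -2763726999/ 7600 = -363648.29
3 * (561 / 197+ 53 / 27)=25588 / 1773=14.43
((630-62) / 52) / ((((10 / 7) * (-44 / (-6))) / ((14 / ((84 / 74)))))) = 18389 / 1430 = 12.86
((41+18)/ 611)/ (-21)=-59/ 12831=-0.00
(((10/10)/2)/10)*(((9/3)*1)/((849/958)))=479/2830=0.17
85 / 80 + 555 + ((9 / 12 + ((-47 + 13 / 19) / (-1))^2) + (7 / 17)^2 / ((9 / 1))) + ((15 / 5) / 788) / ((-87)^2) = 2701.98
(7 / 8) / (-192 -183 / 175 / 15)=-6125 / 1344488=-0.00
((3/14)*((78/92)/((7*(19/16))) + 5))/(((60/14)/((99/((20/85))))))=26266581/244720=107.33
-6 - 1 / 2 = -13 / 2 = -6.50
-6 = -6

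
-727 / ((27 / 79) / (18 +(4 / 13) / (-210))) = -1411013944 / 36855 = -38285.55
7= 7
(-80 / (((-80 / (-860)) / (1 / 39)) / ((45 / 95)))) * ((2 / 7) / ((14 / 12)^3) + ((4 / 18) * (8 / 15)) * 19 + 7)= -525833068 / 5337423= -98.52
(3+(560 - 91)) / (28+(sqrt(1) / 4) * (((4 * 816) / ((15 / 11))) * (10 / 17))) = 118 / 95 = 1.24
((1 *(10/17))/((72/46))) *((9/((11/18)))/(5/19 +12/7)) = 2.80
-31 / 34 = -0.91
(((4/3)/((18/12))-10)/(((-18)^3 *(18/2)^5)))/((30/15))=41/3099363912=0.00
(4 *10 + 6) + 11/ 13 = 609/ 13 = 46.85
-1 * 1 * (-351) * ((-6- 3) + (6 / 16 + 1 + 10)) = 6669 / 8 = 833.62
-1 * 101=-101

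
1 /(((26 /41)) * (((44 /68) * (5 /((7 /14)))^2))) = 697 /28600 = 0.02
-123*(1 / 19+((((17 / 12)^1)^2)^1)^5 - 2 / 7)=-3976.14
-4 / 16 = -1 / 4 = -0.25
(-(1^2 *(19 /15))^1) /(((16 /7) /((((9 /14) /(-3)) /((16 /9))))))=171 /2560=0.07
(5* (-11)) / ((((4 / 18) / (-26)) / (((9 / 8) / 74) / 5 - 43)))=-276685.43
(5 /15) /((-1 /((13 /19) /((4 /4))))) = -13 /57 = -0.23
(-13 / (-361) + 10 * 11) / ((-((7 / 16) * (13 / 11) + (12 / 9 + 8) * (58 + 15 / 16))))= -20973744 / 104948837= -0.20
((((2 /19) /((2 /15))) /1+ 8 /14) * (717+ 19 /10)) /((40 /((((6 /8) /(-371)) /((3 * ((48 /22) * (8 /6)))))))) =-2044757 /360908800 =-0.01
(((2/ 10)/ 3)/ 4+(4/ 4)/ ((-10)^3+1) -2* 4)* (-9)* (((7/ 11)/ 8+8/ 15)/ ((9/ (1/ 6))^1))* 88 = 129057343/ 1798200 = 71.77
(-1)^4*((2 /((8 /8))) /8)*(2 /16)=1 /32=0.03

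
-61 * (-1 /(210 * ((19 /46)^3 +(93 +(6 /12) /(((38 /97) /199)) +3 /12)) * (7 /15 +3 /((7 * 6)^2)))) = 1579373936 /884453408037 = 0.00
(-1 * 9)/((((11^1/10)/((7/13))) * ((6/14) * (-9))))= 490/429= 1.14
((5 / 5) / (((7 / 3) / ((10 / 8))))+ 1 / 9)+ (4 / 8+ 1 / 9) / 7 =185 / 252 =0.73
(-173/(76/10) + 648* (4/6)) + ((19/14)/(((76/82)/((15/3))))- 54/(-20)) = 1115227/2660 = 419.26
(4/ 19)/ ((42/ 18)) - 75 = -9963/ 133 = -74.91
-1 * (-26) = 26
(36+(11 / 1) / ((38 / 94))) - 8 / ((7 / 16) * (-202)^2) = 85759199 / 1356733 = 63.21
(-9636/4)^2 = 5803281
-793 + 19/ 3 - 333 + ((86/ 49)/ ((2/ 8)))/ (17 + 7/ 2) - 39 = -6981220/ 6027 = -1158.32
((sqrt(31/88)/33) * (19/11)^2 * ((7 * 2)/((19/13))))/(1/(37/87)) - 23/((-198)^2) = -23/39204+63973 * sqrt(682)/7642602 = 0.22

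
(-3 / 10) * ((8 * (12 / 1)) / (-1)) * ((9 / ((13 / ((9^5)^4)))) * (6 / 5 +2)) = 252101350959004475617536 / 325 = 775696464489244540361.65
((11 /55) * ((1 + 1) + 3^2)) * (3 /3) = 2.20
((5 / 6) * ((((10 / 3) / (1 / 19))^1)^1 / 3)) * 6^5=136800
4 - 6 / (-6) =5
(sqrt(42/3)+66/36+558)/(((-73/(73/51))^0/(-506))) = -849827/3 - 506*sqrt(14) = -285168.95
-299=-299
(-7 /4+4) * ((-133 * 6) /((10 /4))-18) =-758.70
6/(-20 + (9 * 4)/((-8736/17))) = -4368/14611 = -0.30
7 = 7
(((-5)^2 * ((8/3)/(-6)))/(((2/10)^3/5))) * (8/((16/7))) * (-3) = 218750/3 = 72916.67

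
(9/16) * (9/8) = 81/128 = 0.63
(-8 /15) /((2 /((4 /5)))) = -16 /75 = -0.21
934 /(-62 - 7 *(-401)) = 934 /2745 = 0.34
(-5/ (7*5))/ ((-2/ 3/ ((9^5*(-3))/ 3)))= -177147/ 14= -12653.36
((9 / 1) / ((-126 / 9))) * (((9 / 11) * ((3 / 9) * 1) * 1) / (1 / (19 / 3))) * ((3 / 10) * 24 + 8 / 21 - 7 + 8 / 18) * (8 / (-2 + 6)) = -6137 / 2695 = -2.28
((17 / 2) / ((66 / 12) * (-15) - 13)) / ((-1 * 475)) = 17 / 90725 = 0.00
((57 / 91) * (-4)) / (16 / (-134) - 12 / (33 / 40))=42009 / 245882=0.17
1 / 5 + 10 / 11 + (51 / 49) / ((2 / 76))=109579 / 2695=40.66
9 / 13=0.69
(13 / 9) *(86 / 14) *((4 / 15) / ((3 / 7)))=2236 / 405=5.52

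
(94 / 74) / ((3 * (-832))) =-47 / 92352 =-0.00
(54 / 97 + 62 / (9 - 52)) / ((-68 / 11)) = 10153 / 70907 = 0.14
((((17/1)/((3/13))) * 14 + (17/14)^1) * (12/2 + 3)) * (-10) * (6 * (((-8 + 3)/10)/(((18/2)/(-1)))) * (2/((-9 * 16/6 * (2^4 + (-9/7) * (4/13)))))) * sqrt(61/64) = 563771 * sqrt(61)/27264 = 161.50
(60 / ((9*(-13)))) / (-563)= 20 / 21957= 0.00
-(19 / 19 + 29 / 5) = -34 / 5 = -6.80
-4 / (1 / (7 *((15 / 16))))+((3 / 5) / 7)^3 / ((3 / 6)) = -4501659 / 171500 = -26.25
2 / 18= 1 / 9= 0.11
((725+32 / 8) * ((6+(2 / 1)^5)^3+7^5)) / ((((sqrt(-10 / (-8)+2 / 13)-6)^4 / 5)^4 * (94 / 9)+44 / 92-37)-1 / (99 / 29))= 38241193107062365327555168350717043577808639315148800000 * sqrt(949) / 63033525207131342103894581029115416489244997698286987989003+1181960730780492128290328077564759387888386952680468480000 / 63033525207131342103894581029115416489244997698286987989003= 0.04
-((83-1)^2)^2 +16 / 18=-406909576 / 9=-45212175.11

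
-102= -102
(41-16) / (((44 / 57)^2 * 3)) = 27075 / 1936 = 13.99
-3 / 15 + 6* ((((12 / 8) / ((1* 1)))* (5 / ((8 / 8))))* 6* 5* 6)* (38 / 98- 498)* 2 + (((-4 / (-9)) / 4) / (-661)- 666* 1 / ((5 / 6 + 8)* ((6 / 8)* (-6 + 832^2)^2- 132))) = -74596386731972650362269966 / 9253620993540214305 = -8061318.57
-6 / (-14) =3 / 7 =0.43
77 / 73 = 1.05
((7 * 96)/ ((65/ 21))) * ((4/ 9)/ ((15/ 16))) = 100352/ 975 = 102.93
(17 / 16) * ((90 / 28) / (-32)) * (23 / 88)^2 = -404685 / 55508992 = -0.01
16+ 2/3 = 16.67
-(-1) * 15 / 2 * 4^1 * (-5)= -150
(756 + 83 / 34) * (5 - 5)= 0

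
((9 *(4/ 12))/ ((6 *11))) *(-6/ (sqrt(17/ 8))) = -6 *sqrt(34)/ 187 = -0.19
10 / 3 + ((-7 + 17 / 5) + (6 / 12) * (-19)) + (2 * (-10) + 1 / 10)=-89 / 3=-29.67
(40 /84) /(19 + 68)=10 /1827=0.01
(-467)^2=218089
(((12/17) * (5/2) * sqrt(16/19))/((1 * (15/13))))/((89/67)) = 6968 * sqrt(19)/28747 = 1.06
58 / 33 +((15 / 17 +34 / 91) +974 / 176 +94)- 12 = 3361853 / 37128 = 90.55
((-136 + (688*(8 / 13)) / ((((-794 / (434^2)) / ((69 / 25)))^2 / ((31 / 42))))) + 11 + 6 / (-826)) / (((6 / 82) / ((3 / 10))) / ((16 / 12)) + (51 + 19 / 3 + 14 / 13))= 17429008847296498945944 / 7623188079985625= 2286314.95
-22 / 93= -0.24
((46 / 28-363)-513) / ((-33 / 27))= 715.38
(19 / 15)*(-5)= -19 / 3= -6.33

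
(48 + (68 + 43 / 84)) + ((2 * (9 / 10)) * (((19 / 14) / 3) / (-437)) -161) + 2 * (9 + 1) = -236573 / 9660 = -24.49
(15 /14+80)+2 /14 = 1137 /14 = 81.21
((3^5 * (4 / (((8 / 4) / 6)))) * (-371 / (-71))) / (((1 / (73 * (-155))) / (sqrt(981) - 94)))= 1150651587960 / 71 - 36722923020 * sqrt(109) / 71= 10806380503.21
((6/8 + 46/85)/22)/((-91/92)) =-10097/170170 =-0.06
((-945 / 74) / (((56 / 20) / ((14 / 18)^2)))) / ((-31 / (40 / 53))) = 12250 / 182373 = 0.07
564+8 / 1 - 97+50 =525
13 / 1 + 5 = 18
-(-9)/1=9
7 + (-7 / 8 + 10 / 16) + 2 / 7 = 197 / 28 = 7.04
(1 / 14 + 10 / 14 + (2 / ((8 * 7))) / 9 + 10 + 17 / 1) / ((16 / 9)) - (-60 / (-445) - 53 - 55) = 123.50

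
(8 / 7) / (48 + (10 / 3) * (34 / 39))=234 / 10423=0.02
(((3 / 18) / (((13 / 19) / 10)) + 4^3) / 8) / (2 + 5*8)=2591 / 13104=0.20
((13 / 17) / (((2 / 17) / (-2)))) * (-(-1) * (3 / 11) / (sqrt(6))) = -13 * sqrt(6) / 22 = -1.45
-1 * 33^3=-35937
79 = 79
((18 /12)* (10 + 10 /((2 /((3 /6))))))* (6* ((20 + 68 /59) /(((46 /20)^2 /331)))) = 4647240000 /31211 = 148897.50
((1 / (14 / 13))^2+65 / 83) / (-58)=-923 / 32536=-0.03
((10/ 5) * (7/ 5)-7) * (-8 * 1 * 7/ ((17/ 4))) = 4704/ 85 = 55.34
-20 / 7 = -2.86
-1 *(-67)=67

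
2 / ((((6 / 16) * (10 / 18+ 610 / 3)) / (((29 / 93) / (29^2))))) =16 / 1649665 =0.00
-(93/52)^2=-8649/2704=-3.20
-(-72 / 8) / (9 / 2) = 2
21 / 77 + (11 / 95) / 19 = 5536 / 19855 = 0.28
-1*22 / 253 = -2 / 23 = -0.09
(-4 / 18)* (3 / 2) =-1 / 3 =-0.33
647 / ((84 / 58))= 18763 / 42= 446.74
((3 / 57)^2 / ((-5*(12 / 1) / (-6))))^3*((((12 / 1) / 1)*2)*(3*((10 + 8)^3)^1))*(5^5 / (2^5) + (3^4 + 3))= 38139093 / 23522940500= 0.00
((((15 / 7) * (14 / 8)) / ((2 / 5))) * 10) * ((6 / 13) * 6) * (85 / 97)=286875 / 1261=227.50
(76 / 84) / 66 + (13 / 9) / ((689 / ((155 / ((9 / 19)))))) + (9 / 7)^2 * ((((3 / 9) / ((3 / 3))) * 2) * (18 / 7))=3.53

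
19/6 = 3.17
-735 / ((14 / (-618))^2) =-1432215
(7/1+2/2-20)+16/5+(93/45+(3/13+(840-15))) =159607/195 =818.50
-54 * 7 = -378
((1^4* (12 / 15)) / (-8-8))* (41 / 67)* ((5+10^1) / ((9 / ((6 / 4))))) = -41 / 536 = -0.08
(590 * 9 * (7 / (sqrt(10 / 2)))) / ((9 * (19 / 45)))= 37170 * sqrt(5) / 19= 4374.46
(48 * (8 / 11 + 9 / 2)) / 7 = 2760 / 77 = 35.84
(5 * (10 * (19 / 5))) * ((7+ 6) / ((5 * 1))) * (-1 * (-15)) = 7410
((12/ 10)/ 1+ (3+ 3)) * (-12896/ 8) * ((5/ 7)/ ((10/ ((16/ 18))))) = -25792/ 35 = -736.91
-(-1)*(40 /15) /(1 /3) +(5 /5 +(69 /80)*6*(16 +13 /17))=13023 /136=95.76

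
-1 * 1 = -1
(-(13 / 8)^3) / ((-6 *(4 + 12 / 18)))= 2197 / 14336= 0.15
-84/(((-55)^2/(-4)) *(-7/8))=-384/3025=-0.13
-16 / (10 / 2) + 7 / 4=-29 / 20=-1.45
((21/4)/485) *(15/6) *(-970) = -105/4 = -26.25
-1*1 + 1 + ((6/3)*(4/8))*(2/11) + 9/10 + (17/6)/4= 2363/1320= 1.79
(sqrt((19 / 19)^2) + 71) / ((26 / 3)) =108 / 13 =8.31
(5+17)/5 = 22/5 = 4.40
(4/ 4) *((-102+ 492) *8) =3120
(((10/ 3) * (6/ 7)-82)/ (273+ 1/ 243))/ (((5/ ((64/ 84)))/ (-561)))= 100697256/ 4063325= 24.78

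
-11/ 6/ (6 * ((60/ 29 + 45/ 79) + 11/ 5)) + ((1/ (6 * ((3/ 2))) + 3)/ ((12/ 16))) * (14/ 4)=14.46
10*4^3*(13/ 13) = 640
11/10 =1.10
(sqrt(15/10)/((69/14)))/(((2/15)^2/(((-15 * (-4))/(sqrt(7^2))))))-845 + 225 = -620 + 1125 * sqrt(6)/23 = -500.19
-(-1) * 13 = 13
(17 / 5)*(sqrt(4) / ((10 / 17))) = 11.56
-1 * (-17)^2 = -289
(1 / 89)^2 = 1 / 7921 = 0.00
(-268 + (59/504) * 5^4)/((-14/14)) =98197/504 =194.84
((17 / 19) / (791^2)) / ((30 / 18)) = 51 / 59439695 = 0.00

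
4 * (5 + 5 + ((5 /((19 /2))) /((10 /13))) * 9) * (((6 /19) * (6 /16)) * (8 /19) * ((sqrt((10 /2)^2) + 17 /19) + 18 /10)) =24.80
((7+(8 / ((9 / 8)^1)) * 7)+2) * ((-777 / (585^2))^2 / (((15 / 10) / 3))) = 70971698 / 117117950625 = 0.00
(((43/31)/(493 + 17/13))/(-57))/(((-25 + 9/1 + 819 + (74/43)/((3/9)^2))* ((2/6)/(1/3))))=-24037/399630144690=-0.00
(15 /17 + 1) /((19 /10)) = 320 /323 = 0.99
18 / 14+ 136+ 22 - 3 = 1094 / 7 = 156.29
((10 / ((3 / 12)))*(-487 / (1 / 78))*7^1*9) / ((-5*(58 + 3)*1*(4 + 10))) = 1367496 / 61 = 22417.97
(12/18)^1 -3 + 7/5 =-14/15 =-0.93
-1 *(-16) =16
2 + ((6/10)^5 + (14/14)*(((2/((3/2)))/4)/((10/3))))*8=10694/3125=3.42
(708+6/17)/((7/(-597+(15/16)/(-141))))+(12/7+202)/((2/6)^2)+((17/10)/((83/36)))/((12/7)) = -1087743118611/18568760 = -58579.20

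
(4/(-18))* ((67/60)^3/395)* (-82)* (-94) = -579570301/95985000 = -6.04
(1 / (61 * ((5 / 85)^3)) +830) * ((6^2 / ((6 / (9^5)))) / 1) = 19678551642 / 61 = 322599207.25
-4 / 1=-4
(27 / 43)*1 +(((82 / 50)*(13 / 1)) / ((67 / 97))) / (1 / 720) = 320141637 / 14405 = 22224.34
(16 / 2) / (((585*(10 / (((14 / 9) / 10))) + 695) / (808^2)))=36560384 / 268115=136.36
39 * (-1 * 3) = -117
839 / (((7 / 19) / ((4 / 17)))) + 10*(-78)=-29056 / 119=-244.17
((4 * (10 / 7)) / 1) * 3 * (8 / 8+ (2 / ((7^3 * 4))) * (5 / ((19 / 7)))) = 112020 / 6517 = 17.19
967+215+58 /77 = 91072 /77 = 1182.75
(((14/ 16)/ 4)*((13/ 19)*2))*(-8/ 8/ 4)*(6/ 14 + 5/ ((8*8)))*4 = -2951/ 19456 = -0.15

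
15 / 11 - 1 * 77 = -832 / 11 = -75.64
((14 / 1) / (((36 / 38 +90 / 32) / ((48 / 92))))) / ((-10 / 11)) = -93632 / 43815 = -2.14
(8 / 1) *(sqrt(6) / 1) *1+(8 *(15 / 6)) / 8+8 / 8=7 / 2+8 *sqrt(6)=23.10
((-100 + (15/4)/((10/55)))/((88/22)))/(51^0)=-635/32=-19.84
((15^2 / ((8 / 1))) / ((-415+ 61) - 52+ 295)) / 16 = -75 / 4736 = -0.02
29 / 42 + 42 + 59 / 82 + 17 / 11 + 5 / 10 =861017 / 18942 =45.46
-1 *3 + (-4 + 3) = -4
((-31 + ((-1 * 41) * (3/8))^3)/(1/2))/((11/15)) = -28151085/2816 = -9996.83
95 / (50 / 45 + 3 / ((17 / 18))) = 22.16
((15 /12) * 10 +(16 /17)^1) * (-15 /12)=-2285 /136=-16.80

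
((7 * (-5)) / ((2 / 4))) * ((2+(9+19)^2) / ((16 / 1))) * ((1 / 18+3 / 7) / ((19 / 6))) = -39955 / 76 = -525.72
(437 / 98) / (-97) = -437 / 9506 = -0.05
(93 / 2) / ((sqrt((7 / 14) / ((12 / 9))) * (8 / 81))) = 768.83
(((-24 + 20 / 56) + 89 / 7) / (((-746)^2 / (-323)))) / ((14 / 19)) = 938961 / 109077136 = 0.01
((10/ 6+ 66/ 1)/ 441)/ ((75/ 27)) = 29/ 525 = 0.06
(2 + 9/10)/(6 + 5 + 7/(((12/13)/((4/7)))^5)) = 16919847/67891660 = 0.25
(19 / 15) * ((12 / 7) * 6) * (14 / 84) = 76 / 35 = 2.17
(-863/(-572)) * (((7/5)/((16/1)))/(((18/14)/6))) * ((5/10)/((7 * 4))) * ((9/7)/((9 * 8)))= 863/4392960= 0.00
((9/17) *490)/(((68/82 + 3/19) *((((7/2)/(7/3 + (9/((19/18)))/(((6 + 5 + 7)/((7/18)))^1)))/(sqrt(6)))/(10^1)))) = 24710700 *sqrt(6)/13073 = 4630.05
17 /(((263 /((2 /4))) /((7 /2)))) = 119 /1052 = 0.11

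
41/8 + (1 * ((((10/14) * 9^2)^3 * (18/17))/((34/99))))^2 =28026930356786967772289/78609297032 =356534550173.85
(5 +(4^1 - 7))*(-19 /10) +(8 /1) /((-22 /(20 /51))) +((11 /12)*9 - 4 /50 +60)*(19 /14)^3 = 25624209563 /153938400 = 166.46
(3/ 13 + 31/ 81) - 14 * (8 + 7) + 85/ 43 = -9391307/ 45279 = -207.41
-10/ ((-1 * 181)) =10/ 181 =0.06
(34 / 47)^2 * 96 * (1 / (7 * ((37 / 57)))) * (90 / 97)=569306880 / 55496707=10.26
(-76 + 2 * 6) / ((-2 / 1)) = 32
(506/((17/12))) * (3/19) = 56.40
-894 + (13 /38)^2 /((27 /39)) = -11616227 /12996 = -893.83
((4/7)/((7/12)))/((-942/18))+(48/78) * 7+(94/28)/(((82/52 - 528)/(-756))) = 12470240924/1368823183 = 9.11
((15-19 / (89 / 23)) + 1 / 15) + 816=826.16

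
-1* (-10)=10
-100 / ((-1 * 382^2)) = 0.00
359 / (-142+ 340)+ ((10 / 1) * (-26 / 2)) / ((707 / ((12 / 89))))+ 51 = 657676931 / 12458754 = 52.79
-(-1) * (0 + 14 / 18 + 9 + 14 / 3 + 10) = 220 / 9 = 24.44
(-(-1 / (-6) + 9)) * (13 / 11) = -65 / 6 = -10.83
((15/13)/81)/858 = 5/301158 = 0.00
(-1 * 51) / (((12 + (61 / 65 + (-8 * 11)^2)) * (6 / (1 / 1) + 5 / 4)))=-4420 / 4873943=-0.00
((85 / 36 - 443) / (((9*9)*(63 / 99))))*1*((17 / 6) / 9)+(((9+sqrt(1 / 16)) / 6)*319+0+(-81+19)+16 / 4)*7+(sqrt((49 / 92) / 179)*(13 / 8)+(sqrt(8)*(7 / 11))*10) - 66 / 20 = 91*sqrt(4117) / 65872+140*sqrt(2) / 11+8351045449 / 2755620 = 3048.64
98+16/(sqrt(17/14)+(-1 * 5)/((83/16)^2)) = 759333136 * sqrt(238)/783853857+78792892066/783853857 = 115.46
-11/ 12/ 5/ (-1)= 11/ 60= 0.18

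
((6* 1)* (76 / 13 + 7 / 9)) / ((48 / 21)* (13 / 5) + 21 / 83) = 4502750 / 701961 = 6.41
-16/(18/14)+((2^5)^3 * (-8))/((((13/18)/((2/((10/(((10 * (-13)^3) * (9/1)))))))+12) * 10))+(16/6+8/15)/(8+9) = -1104238397792/502659315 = -2196.79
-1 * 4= -4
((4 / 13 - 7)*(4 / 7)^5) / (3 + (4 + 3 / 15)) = -37120 / 655473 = -0.06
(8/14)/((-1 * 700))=-1/1225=-0.00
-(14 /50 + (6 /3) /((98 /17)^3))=-3416997 /11764900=-0.29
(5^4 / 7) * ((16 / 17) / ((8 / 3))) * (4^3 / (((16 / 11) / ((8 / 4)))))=330000 / 119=2773.11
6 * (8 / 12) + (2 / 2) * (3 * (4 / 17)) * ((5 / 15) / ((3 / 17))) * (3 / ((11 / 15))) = 104 / 11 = 9.45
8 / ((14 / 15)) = 60 / 7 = 8.57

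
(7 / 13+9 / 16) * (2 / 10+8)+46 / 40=2117 / 208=10.18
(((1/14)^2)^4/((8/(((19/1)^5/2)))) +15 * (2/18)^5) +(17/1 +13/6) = 8908206636883817/464767295827968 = 19.17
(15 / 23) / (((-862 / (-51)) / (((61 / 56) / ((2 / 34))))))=793305 / 1110256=0.71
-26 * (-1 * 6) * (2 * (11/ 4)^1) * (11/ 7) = 9438/ 7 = 1348.29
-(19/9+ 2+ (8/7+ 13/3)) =-604/63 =-9.59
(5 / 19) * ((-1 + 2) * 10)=50 / 19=2.63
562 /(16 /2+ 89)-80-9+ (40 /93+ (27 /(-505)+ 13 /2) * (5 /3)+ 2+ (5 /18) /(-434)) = -5359878355 /76534164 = -70.03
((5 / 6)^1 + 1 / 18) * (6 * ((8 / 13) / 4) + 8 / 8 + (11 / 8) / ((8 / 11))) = 3173 / 936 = 3.39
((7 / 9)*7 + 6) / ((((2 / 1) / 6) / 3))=103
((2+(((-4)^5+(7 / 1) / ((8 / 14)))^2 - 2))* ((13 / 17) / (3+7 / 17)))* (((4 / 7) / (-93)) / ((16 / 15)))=-1064583585 / 805504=-1321.64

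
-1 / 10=-0.10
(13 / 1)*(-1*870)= -11310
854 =854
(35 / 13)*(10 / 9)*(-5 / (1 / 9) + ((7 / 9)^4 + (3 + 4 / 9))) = -94585750 / 767637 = -123.22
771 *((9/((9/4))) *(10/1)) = 30840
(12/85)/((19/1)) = 12/1615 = 0.01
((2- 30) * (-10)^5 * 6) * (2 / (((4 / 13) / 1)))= 109200000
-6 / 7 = -0.86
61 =61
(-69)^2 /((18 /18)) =4761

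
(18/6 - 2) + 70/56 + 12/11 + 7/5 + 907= 200583/220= 911.74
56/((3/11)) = 616/3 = 205.33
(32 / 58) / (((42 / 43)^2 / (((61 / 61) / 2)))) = 3698 / 12789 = 0.29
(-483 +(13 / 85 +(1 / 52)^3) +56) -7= -5185201131 / 11951680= -433.85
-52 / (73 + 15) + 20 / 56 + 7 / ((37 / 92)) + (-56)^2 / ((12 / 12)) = 3153.17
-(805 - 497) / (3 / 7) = -2156 / 3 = -718.67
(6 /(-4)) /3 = -1 /2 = -0.50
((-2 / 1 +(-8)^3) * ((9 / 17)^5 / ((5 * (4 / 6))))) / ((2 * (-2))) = 45526779 / 28397140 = 1.60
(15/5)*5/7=15/7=2.14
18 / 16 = 9 / 8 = 1.12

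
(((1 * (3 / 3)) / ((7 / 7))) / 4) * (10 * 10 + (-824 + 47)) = -677 / 4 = -169.25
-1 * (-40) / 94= 20 / 47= 0.43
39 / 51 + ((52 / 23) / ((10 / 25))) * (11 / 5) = 5161 / 391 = 13.20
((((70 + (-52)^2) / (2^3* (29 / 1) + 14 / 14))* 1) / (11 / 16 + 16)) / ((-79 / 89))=-44384 / 55221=-0.80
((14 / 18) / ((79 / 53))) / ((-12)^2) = 371 / 102384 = 0.00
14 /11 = 1.27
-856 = -856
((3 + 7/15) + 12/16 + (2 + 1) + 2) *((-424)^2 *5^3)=621350800/3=207116933.33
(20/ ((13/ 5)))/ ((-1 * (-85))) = 20/ 221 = 0.09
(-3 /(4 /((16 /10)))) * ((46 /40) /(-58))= 69 /2900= 0.02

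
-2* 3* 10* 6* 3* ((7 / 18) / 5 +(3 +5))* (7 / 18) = -3392.67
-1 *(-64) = 64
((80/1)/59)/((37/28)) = 2240/2183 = 1.03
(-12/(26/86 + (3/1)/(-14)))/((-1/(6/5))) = 163.56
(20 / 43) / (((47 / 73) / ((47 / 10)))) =146 / 43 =3.40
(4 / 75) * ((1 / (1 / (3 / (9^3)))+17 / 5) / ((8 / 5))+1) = 0.17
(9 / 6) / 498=1 / 332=0.00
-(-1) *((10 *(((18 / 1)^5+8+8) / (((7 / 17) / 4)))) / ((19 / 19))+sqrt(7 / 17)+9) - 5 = sqrt(119) / 17+1284917148 / 7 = 183559593.21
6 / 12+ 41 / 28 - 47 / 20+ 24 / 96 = -19 / 140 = -0.14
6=6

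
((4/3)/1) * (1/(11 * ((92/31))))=31/759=0.04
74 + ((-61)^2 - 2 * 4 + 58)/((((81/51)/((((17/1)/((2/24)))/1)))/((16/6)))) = 3875134/3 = 1291711.33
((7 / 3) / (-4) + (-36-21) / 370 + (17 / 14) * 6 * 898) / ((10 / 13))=1321581313 / 155400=8504.38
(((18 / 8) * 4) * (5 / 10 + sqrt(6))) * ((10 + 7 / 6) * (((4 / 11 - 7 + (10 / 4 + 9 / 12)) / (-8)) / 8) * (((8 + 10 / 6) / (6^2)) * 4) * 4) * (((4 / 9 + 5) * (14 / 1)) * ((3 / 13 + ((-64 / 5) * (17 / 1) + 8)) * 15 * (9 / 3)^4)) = -4054157885127 * sqrt(6) / 9152 - 4054157885127 / 18304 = -1306566553.52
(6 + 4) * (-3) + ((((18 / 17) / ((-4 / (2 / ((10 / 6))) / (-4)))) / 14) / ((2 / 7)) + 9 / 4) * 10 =-147 / 34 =-4.32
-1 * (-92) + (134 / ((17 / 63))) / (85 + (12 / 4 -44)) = 38629 / 374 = 103.29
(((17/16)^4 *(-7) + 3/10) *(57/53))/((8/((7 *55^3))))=-37505832030975/27787264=-1349749.01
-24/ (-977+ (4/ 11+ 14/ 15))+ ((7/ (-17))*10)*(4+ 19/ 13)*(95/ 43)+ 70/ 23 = -46.62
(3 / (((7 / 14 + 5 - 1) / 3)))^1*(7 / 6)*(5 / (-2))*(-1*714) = 4165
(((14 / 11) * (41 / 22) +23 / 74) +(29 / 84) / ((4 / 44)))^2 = 5939188332025 / 141427140624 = 41.99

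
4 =4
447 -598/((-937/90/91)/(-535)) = -2619807861/937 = -2795952.89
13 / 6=2.17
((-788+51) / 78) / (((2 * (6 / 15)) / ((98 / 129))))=-180565 / 20124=-8.97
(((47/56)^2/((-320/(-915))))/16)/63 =134749/67436544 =0.00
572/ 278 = 286/ 139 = 2.06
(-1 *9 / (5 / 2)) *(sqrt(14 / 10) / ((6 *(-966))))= sqrt(35) / 8050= 0.00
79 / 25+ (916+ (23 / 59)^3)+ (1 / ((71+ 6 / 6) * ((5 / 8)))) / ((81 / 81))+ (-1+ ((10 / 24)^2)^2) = 97766976106331 / 106468473600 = 918.27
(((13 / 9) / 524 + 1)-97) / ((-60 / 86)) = 19467089 / 141480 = 137.60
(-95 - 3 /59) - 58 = -9030 /59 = -153.05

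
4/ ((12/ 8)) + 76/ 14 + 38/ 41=7768/ 861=9.02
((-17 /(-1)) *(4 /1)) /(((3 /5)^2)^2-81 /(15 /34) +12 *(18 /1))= 2.09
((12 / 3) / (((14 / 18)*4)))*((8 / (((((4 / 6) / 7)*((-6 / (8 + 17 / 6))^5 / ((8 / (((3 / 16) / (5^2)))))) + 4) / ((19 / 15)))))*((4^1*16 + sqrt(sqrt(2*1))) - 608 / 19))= 661365656250*2^(1 / 4) / 203050623179 + 21163701000000 / 203050623179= 108.10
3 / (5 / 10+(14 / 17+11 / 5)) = 510 / 599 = 0.85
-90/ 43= -2.09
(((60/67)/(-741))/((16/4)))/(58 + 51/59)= -295/57474677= -0.00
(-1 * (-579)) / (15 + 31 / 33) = 19107 / 526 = 36.33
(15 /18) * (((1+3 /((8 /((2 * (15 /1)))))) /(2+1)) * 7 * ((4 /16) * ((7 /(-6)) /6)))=-12005 /10368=-1.16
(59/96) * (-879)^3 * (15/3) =-66783224835/32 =-2086975776.09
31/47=0.66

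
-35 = -35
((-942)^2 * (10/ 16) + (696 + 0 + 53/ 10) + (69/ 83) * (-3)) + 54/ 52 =5991712297/ 10790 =555302.34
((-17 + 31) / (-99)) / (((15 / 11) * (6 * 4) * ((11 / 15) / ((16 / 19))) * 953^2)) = -28 / 5125023387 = -0.00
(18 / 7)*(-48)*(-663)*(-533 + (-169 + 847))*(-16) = -1328970240 / 7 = -189852891.43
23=23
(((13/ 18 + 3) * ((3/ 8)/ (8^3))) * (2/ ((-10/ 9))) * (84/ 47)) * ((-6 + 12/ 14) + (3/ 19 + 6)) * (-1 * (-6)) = -0.05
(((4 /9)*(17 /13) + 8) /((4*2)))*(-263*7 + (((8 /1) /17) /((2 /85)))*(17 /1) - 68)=-131273 /78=-1682.99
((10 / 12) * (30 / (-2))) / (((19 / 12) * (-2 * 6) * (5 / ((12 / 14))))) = 15 / 133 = 0.11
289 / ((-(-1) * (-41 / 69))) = -19941 / 41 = -486.37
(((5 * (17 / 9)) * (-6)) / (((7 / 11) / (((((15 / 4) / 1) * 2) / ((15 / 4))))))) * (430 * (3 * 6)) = -9649200 / 7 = -1378457.14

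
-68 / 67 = -1.01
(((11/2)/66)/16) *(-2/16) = -1/1536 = -0.00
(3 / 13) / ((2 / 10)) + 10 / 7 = 235 / 91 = 2.58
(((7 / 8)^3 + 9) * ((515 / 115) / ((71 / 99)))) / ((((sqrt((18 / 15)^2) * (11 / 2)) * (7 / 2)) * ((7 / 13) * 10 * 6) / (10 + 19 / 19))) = 72923279 / 81937408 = 0.89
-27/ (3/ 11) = -99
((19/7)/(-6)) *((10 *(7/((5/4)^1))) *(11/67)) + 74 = 14038/201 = 69.84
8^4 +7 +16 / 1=4119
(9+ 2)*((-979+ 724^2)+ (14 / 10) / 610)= 5755167.03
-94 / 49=-1.92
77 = 77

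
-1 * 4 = -4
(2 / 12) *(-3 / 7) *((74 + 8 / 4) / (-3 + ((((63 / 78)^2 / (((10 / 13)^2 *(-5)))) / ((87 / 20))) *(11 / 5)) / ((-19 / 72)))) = 2617250 / 1242633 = 2.11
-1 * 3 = -3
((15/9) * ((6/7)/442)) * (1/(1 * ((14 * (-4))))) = -5/86632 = -0.00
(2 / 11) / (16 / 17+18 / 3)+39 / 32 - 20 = -389505 / 20768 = -18.76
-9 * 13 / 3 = -39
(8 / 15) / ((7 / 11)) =88 / 105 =0.84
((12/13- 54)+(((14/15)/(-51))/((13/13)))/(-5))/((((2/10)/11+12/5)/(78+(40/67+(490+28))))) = -386792362352/29539965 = -13093.87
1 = 1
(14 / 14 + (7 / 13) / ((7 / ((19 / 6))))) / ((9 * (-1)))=-97 / 702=-0.14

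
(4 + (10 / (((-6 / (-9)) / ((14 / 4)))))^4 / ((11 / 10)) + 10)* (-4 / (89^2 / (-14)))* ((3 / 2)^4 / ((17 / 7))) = 101781.20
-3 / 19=-0.16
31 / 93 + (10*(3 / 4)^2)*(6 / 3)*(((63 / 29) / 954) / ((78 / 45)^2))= 8524721 / 24936288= 0.34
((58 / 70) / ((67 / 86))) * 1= 2494 / 2345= 1.06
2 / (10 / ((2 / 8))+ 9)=2 / 49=0.04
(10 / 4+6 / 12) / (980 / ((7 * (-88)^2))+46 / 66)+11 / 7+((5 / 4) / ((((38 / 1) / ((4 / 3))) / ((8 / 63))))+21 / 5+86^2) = 78891714934 / 10652445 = 7405.97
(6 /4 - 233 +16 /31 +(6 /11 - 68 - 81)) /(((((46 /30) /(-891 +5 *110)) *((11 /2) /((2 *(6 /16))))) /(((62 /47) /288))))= 40110435 /761024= 52.71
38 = 38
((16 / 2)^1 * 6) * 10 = 480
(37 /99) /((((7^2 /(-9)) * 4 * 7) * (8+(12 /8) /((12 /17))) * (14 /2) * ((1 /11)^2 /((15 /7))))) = -4070 /453789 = -0.01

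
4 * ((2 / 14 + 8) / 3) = 76 / 7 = 10.86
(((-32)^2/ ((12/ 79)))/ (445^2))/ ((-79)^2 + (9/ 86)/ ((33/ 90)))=149468/ 27402897525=0.00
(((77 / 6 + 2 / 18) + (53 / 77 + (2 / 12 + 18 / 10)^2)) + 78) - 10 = 85.50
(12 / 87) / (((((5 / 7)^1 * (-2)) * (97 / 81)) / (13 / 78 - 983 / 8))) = 111321 / 11252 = 9.89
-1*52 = -52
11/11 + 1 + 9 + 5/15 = 34/3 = 11.33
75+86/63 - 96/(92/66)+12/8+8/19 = 518495/55062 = 9.42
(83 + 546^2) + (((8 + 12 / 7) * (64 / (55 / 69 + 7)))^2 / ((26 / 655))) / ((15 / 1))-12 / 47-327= 668447209047796 / 2166415979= 308549.80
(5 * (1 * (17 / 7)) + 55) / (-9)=-470 / 63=-7.46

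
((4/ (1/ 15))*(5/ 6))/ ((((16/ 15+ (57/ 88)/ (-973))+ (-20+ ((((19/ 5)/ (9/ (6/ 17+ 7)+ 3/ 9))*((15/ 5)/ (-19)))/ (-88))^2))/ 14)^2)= 14561843236063757936067870720000/ 532689452519826333772653900169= 27.34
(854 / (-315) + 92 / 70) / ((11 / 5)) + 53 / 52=1259 / 3276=0.38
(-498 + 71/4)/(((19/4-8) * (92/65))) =9605/92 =104.40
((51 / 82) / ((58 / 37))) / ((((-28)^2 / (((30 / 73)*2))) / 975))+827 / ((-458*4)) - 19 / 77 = -50159478321 / 171415048112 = -0.29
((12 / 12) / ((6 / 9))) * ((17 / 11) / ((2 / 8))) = 9.27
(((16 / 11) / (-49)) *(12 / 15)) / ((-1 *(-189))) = -64 / 509355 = -0.00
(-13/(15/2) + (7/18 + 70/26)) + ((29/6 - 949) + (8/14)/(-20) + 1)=-771373/819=-941.85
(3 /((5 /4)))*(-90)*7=-1512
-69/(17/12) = -828/17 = -48.71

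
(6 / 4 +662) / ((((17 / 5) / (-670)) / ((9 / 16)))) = -20004525 / 272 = -73546.05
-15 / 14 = -1.07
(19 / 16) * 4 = 4.75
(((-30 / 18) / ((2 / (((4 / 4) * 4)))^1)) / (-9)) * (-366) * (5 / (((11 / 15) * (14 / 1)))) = -66.02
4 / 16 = 1 / 4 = 0.25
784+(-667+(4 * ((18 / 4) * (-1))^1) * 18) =-207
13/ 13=1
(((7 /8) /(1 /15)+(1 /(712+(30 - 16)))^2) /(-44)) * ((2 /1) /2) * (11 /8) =-13835747 /33732864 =-0.41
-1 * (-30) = 30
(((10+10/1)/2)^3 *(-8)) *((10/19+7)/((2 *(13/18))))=-792000/19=-41684.21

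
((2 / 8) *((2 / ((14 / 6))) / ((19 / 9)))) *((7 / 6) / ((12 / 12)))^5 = 2401 / 10944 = 0.22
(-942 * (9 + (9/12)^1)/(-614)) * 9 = 165321/1228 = 134.63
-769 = -769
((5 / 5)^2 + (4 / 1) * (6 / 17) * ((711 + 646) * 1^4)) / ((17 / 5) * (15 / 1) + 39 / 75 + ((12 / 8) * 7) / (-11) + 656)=17921750 / 6606387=2.71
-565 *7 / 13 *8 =-31640 / 13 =-2433.85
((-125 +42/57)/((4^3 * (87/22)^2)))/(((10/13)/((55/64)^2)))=-748960355/6283198464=-0.12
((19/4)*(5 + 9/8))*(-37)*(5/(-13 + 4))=172235/288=598.04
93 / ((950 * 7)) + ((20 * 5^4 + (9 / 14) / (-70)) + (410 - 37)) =1198476747 / 93100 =12873.00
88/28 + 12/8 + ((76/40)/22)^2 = 1575527/338800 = 4.65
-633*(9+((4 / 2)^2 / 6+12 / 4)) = -8018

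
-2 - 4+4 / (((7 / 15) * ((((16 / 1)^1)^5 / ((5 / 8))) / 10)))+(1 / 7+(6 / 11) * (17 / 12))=-410513379 / 80740352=-5.08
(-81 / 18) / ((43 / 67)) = -603 / 86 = -7.01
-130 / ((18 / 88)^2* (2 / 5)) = -629200 / 81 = -7767.90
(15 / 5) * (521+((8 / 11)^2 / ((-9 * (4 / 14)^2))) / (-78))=22127783 / 14157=1563.03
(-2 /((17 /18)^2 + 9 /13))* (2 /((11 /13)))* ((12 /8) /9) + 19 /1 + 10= 2092183 /73403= 28.50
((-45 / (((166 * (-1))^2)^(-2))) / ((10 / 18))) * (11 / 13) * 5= -3382829120880 / 13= -260217624683.08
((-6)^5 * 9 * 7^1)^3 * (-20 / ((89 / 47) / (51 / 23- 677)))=-1715181069176627370393600 / 2047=-837899887238215618169.81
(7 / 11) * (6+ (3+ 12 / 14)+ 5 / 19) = 1346 / 209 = 6.44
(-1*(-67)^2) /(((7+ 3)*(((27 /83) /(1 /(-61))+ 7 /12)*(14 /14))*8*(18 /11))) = 4098457 /2301960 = 1.78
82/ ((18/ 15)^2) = 1025/ 18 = 56.94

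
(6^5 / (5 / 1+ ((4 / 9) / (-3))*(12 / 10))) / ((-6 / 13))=-758160 / 217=-3493.82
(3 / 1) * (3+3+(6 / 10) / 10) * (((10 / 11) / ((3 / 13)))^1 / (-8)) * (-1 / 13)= 303 / 440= 0.69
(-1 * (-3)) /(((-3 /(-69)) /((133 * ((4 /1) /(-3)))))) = -12236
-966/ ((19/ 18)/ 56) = -973728/ 19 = -51248.84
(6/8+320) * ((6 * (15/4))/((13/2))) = 57735/52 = 1110.29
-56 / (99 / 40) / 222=-1120 / 10989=-0.10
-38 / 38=-1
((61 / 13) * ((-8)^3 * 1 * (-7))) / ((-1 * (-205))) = 218624 / 2665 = 82.04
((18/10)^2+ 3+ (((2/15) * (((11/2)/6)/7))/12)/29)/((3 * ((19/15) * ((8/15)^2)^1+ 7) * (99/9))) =34201715/1331278872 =0.03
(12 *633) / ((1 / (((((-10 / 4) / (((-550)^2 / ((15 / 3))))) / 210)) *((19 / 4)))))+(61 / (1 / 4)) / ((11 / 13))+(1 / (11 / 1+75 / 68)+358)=901240913779 / 1394162000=646.44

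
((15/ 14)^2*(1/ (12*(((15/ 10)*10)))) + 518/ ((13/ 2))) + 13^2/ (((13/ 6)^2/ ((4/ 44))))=9302091/ 112112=82.97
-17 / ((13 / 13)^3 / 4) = -68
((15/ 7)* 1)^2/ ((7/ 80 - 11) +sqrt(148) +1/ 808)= 53426778000/ 30864652973 +9792960000* sqrt(37)/ 30864652973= 3.66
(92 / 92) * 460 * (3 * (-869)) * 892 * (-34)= 36369944160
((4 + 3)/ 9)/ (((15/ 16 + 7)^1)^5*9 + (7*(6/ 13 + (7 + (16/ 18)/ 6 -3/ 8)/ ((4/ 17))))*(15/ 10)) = 95420416/ 34827078796387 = 0.00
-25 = -25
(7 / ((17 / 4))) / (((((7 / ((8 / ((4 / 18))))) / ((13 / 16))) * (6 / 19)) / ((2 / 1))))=741 / 17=43.59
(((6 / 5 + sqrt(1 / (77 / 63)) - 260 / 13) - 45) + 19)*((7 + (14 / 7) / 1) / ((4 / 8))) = -4032 / 5 + 54*sqrt(11) / 11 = -790.12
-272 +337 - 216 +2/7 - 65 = -1510/7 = -215.71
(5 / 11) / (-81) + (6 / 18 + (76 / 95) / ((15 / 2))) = 9676 / 22275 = 0.43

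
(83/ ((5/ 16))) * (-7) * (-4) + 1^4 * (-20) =37084/ 5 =7416.80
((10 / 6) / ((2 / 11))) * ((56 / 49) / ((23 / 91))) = 2860 / 69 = 41.45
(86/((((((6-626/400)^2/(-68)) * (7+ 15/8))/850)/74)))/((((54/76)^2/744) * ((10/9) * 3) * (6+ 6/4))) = -1686113684357120000/13574125557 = -124215270.98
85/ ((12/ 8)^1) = 170/ 3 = 56.67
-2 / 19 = -0.11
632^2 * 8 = 3195392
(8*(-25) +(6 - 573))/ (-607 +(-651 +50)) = 767/ 1208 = 0.63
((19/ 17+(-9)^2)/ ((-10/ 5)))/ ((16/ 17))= -349/ 8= -43.62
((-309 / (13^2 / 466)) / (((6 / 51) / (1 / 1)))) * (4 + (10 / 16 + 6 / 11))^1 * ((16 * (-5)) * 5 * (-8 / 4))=-4283821500 / 143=-29956793.71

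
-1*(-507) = 507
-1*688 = -688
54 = 54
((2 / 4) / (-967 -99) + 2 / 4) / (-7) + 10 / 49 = 13865 / 104468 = 0.13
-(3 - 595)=592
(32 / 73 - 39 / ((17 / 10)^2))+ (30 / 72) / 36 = -118889779 / 9113904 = -13.04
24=24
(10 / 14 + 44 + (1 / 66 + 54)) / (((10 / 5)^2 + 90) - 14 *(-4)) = 45613 / 69300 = 0.66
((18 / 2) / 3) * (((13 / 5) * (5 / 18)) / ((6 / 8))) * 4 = 104 / 9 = 11.56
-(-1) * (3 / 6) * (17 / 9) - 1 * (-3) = 71 / 18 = 3.94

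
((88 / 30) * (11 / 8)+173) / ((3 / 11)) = 649.12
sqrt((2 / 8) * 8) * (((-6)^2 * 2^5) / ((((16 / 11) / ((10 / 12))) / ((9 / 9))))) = 660 * sqrt(2) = 933.38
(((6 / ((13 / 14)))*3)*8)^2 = 4064256 / 169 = 24048.85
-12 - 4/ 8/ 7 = -169/ 14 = -12.07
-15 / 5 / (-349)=3 / 349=0.01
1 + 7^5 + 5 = 16813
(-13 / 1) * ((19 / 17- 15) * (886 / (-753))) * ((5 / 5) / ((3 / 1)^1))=-2718248 / 38403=-70.78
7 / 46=0.15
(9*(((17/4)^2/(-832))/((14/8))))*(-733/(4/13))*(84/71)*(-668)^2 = 140417162.42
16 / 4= 4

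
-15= -15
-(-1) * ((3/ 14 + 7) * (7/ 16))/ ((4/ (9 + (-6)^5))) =-784467/ 128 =-6128.65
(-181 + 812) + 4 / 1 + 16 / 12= 636.33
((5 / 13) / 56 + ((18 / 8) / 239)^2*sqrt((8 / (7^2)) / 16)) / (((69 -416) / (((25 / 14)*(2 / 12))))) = -125 / 21219744 -675*sqrt(2) / 124317230464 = -0.00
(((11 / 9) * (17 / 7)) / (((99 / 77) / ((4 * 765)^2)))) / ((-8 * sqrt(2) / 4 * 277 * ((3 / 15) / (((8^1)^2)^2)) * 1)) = -110680064000 * sqrt(2) / 277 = -565073096.00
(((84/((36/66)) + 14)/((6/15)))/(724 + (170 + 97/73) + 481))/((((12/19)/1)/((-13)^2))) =431795/5288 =81.66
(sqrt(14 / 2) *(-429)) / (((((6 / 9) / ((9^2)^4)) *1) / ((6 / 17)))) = -166203389781 *sqrt(7) / 17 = -25866637436.26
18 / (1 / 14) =252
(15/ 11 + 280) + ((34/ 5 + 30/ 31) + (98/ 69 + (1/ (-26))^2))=23107116521/ 79528020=290.55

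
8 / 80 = 1 / 10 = 0.10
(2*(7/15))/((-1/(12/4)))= -14/5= -2.80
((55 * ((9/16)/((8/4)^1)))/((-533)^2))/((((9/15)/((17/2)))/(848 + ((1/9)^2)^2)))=26010433075/39763369152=0.65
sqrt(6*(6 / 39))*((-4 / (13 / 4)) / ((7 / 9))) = -288*sqrt(39) / 1183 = -1.52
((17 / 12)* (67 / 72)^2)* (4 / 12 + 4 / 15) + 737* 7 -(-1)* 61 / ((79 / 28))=42439038647 / 8190720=5181.36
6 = 6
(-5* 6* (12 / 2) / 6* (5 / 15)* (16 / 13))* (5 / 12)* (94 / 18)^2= -441800 / 3159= -139.85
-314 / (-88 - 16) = 157 / 52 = 3.02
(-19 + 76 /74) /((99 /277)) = -184205 /3663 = -50.29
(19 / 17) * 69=1311 / 17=77.12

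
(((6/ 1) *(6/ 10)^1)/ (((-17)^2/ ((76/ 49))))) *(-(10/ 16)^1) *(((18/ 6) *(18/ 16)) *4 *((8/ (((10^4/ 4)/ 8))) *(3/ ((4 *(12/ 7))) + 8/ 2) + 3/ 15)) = -9234/ 180625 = -0.05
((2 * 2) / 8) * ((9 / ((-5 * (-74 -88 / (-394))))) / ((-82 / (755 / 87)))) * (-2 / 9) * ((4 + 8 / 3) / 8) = 148735 / 622113336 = 0.00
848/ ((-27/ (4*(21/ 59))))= -23744/ 531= -44.72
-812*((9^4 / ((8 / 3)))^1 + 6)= -4005393 / 2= -2002696.50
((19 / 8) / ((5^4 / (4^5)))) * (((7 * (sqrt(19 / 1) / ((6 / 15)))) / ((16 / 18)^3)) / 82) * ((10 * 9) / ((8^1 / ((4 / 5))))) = 872613 * sqrt(19) / 82000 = 46.39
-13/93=-0.14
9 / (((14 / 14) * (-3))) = -3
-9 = -9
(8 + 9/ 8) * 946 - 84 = 34193/ 4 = 8548.25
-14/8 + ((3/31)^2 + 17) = 58657/3844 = 15.26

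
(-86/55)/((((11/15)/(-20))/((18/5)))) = 18576/121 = 153.52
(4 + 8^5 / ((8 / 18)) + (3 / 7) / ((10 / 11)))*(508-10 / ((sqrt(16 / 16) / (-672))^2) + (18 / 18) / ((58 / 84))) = -337920378108989 / 1015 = -332926480895.56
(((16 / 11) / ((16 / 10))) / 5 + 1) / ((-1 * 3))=-13 / 33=-0.39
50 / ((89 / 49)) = 2450 / 89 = 27.53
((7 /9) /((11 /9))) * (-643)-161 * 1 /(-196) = -125775 /308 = -408.36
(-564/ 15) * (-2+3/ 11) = 64.95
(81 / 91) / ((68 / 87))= 7047 / 6188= 1.14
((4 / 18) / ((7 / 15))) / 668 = 5 / 7014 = 0.00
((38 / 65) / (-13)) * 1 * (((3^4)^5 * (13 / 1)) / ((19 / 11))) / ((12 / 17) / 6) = -10031210507.49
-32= -32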